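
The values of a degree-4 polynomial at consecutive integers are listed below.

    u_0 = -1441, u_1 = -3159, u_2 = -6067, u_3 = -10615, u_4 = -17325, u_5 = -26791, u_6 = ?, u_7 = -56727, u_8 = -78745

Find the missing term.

Using the first 6 terms:
First differences: -1718, -2908, -4548, -6710, -9466
Second differences: -1190, -1640, -2162, -2756
Third differences: -450, -522, -594
Fourth differences: -72, -72
Constant fourth difference = -72.
Extend forward: -594 − 72 = -666;  -2756 − 666 = -3422;  -9466 − 3422 = -12888;  -26791 − 12888 = -39679

-39679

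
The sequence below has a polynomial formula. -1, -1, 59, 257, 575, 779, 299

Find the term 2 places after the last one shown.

-7393

Δ: 0  60  198  318  204  -480
Δ²: 60  138  120  -114  -684
Δ³: 78  -18  -234  -570
Δ⁴: -96  -216  -336
Δ⁵: -120  -120
Fifth differences constant at -120.
-336 − 120 = -456;  -570 − 456 = -1026;  -684 − 1026 = -1710;  -480 − 1710 = -2190;  299 − 2190 = -1891
-456 − 120 = -576;  -1026 − 576 = -1602;  -1710 − 1602 = -3312;  -2190 − 3312 = -5502;  -1891 − 5502 = -7393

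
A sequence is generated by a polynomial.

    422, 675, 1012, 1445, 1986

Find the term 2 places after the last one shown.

3440

253 , 337 , 433 , 541
84 , 96 , 108
12 , 12
Third differences constant at 12.
108 + 12 = 120;  541 + 120 = 661;  1986 + 661 = 2647
120 + 12 = 132;  661 + 132 = 793;  2647 + 793 = 3440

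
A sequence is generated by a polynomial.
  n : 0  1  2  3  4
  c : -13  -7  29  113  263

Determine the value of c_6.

6 , 36 , 84 , 150
30 , 48 , 66
18 , 18
The third differences are constant (18).
66 + 18 = 84;  150 + 84 = 234;  263 + 234 = 497
84 + 18 = 102;  234 + 102 = 336;  497 + 336 = 833

833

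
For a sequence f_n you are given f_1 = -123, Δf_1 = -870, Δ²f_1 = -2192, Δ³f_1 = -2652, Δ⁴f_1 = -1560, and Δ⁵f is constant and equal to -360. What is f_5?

Build the table forward from the leading diagonal:
Fifth differences: -360  -360  -360  -360  -360
Fourth differences: -1560  -1920  -2280  -2640  -3000
Third differences: -2652  -4212  -6132  -8412  -11052
Second differences: -2192  -4844  -9056  -15188  -23600
First differences: -870  -3062  -7906  -16962  -32150
f: -123  -993  -4055  -11961  -28923

-28923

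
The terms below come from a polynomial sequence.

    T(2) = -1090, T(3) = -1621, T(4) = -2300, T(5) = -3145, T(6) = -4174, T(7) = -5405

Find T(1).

First differences: -531  -679  -845  -1029  -1231
Second differences: -148  -166  -184  -202
Third differences: -18  -18  -18
The third differences are constant at -18.
Work back: -148 + 18 = -130;  -531 + 130 = -401;  -1090 + 401 = -689

-689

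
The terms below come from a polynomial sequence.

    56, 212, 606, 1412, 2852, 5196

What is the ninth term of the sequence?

21072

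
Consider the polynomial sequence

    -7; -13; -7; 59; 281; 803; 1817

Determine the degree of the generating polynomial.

4

D1: -6, 6, 66, 222, 522, 1014
D2: 12, 60, 156, 300, 492
D3: 48, 96, 144, 192
D4: 48, 48, 48
The fourth differences are constant, so the polynomial has degree 4.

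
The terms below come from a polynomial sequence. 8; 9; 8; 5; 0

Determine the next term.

-7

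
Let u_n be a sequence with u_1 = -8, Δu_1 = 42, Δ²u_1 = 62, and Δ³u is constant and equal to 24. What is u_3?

Build the table forward from the leading diagonal:
Third differences: 24, 24, 24
Second differences: 62, 86, 110
First differences: 42, 104, 190
u: -8, 34, 138

138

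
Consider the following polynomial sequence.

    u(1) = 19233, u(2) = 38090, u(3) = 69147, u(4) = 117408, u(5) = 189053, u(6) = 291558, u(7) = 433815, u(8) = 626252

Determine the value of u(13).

18857 , 31057 , 48261 , 71645 , 102505 , 142257 , 192437
12200 , 17204 , 23384 , 30860 , 39752 , 50180
5004 , 6180 , 7476 , 8892 , 10428
1176 , 1296 , 1416 , 1536
120 , 120 , 120
The fifth differences are constant (120).
1536 + 120 = 1656;  10428 + 1656 = 12084;  50180 + 12084 = 62264;  192437 + 62264 = 254701;  626252 + 254701 = 880953
1656 + 120 = 1776;  12084 + 1776 = 13860;  62264 + 13860 = 76124;  254701 + 76124 = 330825;  880953 + 330825 = 1211778
1776 + 120 = 1896;  13860 + 1896 = 15756;  76124 + 15756 = 91880;  330825 + 91880 = 422705;  1211778 + 422705 = 1634483
1896 + 120 = 2016;  15756 + 2016 = 17772;  91880 + 17772 = 109652;  422705 + 109652 = 532357;  1634483 + 532357 = 2166840
2016 + 120 = 2136;  17772 + 2136 = 19908;  109652 + 19908 = 129560;  532357 + 129560 = 661917;  2166840 + 661917 = 2828757

2828757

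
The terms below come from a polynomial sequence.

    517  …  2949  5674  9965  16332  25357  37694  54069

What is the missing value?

1352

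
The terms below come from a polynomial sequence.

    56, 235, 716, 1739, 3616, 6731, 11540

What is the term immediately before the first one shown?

11

179  481  1023  1877  3115  4809
302  542  854  1238  1694
240  312  384  456
72  72  72
The fourth differences are constant at 72.
Work back: 240 − 72 = 168;  302 − 168 = 134;  179 − 134 = 45;  56 − 45 = 11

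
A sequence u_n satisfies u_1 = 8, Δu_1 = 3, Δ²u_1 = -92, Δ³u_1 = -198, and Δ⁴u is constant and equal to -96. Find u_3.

-78

Build the table forward from the leading diagonal:
D4: -96, -96, -96
D3: -198, -294, -390
D2: -92, -290, -584
D1: 3, -89, -379
u: 8, 11, -78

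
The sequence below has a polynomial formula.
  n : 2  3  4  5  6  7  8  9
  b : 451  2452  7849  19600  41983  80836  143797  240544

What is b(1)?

-32

First differences: 2001, 5397, 11751, 22383, 38853, 62961, 96747
Second differences: 3396, 6354, 10632, 16470, 24108, 33786
Third differences: 2958, 4278, 5838, 7638, 9678
Fourth differences: 1320, 1560, 1800, 2040
Fifth differences: 240, 240, 240
The fifth differences are constant at 240.
Work back: 1320 − 240 = 1080;  2958 − 1080 = 1878;  3396 − 1878 = 1518;  2001 − 1518 = 483;  451 − 483 = -32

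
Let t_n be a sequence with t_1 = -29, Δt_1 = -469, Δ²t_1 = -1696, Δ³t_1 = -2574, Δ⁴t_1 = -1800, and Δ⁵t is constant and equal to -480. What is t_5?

Build the table forward from the leading diagonal:
Fifth differences: -480  -480  -480  -480  -480
Fourth differences: -1800  -2280  -2760  -3240  -3720
Third differences: -2574  -4374  -6654  -9414  -12654
Second differences: -1696  -4270  -8644  -15298  -24712
First differences: -469  -2165  -6435  -15079  -30377
t: -29  -498  -2663  -9098  -24177

-24177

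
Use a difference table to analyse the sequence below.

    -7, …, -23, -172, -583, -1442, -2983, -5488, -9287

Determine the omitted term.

Using the last 7 terms:
D1: -149  -411  -859  -1541  -2505  -3799
D2: -262  -448  -682  -964  -1294
D3: -186  -234  -282  -330
D4: -48  -48  -48
Constant fourth difference = -48.
Extend backward: -186 + 48 = -138;  -262 + 138 = -124;  -149 + 124 = -25;  -23 + 25 = 2

2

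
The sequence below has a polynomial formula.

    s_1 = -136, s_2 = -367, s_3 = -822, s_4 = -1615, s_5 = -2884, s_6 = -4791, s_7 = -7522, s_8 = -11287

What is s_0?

-39

D1: -231, -455, -793, -1269, -1907, -2731, -3765
D2: -224, -338, -476, -638, -824, -1034
D3: -114, -138, -162, -186, -210
D4: -24, -24, -24, -24
The fourth differences are constant at -24.
Work back: -114 + 24 = -90;  -224 + 90 = -134;  -231 + 134 = -97;  -136 + 97 = -39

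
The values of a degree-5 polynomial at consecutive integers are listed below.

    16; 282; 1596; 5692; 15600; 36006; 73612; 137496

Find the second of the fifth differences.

D1: 266, 1314, 4096, 9908, 20406, 37606, 63884
D2: 1048, 2782, 5812, 10498, 17200, 26278
D3: 1734, 3030, 4686, 6702, 9078
D4: 1296, 1656, 2016, 2376
D5: 360, 360, 360

360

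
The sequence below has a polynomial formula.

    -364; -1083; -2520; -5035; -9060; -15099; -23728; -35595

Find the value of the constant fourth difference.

D1: -719, -1437, -2515, -4025, -6039, -8629, -11867
D2: -718, -1078, -1510, -2014, -2590, -3238
D3: -360, -432, -504, -576, -648
D4: -72, -72, -72, -72

-72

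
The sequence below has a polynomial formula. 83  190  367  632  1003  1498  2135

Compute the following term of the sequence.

2932

107 , 177 , 265 , 371 , 495 , 637
70 , 88 , 106 , 124 , 142
18 , 18 , 18 , 18
The third differences are constant (18).
142 + 18 = 160;  637 + 160 = 797;  2135 + 797 = 2932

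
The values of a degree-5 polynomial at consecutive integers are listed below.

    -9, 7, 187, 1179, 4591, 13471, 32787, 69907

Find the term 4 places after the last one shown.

16  180  992  3412  8880  19316  37120
164  812  2420  5468  10436  17804
648  1608  3048  4968  7368
960  1440  1920  2400
480  480  480
The fifth differences are constant (480).
2400 + 480 = 2880;  7368 + 2880 = 10248;  17804 + 10248 = 28052;  37120 + 28052 = 65172;  69907 + 65172 = 135079
2880 + 480 = 3360;  10248 + 3360 = 13608;  28052 + 13608 = 41660;  65172 + 41660 = 106832;  135079 + 106832 = 241911
3360 + 480 = 3840;  13608 + 3840 = 17448;  41660 + 17448 = 59108;  106832 + 59108 = 165940;  241911 + 165940 = 407851
3840 + 480 = 4320;  17448 + 4320 = 21768;  59108 + 21768 = 80876;  165940 + 80876 = 246816;  407851 + 246816 = 654667

654667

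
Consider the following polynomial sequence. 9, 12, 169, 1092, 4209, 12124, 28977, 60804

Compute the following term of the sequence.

115897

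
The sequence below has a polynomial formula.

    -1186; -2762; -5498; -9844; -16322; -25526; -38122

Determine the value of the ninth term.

-76514

Δ: -1576  -2736  -4346  -6478  -9204  -12596
Δ²: -1160  -1610  -2132  -2726  -3392
Δ³: -450  -522  -594  -666
Δ⁴: -72  -72  -72
Constant fourth difference = -72, so extend:
-666 − 72 = -738;  -3392 − 738 = -4130;  -12596 − 4130 = -16726;  -38122 − 16726 = -54848
-738 − 72 = -810;  -4130 − 810 = -4940;  -16726 − 4940 = -21666;  -54848 − 21666 = -76514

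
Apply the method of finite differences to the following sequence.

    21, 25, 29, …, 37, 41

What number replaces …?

33

Using the first 3 terms:
Δ: 4, 4
Constant first difference = 4.
Extend forward: 29 + 4 = 33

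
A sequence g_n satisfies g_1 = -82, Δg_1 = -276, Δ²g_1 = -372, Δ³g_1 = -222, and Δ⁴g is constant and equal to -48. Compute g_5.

Build the table forward from the leading diagonal:
Fourth differences: -48  -48  -48  -48  -48
Third differences: -222  -270  -318  -366  -414
Second differences: -372  -594  -864  -1182  -1548
First differences: -276  -648  -1242  -2106  -3288
g: -82  -358  -1006  -2248  -4354

-4354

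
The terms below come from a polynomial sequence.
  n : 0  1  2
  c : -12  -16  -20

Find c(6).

First differences: -4, -4
Constant first difference = -4, so extend:
-20 − 4 = -24
-24 − 4 = -28
-28 − 4 = -32
-32 − 4 = -36

-36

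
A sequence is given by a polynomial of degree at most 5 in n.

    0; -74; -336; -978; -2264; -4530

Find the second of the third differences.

Δ: -74, -262, -642, -1286, -2266
Δ²: -188, -380, -644, -980
Δ³: -192, -264, -336
Δ⁴: -72, -72

-264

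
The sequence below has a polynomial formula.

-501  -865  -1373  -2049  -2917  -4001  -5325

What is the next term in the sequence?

-6913

First differences: -364, -508, -676, -868, -1084, -1324
Second differences: -144, -168, -192, -216, -240
Third differences: -24, -24, -24, -24
The third differences are constant (-24).
-240 − 24 = -264;  -1324 − 264 = -1588;  -5325 − 1588 = -6913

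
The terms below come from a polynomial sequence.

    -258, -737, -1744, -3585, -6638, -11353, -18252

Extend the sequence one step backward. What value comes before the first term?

-73

First differences: -479  -1007  -1841  -3053  -4715  -6899
Second differences: -528  -834  -1212  -1662  -2184
Third differences: -306  -378  -450  -522
Fourth differences: -72  -72  -72
The fourth differences are constant at -72.
Work back: -306 + 72 = -234;  -528 + 234 = -294;  -479 + 294 = -185;  -258 + 185 = -73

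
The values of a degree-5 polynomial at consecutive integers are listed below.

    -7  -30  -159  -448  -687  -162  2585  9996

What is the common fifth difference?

D1: -23, -129, -289, -239, 525, 2747, 7411
D2: -106, -160, 50, 764, 2222, 4664
D3: -54, 210, 714, 1458, 2442
D4: 264, 504, 744, 984
D5: 240, 240, 240

240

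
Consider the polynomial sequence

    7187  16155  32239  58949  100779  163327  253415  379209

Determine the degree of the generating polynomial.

Δ: 8968, 16084, 26710, 41830, 62548, 90088, 125794
Δ²: 7116, 10626, 15120, 20718, 27540, 35706
Δ³: 3510, 4494, 5598, 6822, 8166
Δ⁴: 984, 1104, 1224, 1344
Δ⁵: 120, 120, 120
The fifth differences are constant, so the polynomial has degree 5.

5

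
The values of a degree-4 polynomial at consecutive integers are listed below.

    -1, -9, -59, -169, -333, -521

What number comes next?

First differences: -8  -50  -110  -164  -188
Second differences: -42  -60  -54  -24
Third differences: -18  6  30
Fourth differences: 24  24
Fourth differences constant at 24.
30 + 24 = 54;  -24 + 54 = 30;  -188 + 30 = -158;  -521 − 158 = -679

-679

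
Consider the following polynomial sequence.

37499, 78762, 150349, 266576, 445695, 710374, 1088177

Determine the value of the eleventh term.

4480149

First differences: 41263  71587  116227  179119  264679  377803
Second differences: 30324  44640  62892  85560  113124
Third differences: 14316  18252  22668  27564
Fourth differences: 3936  4416  4896
Fifth differences: 480  480
Fifth differences constant at 480.
4896 + 480 = 5376;  27564 + 5376 = 32940;  113124 + 32940 = 146064;  377803 + 146064 = 523867;  1088177 + 523867 = 1612044
5376 + 480 = 5856;  32940 + 5856 = 38796;  146064 + 38796 = 184860;  523867 + 184860 = 708727;  1612044 + 708727 = 2320771
5856 + 480 = 6336;  38796 + 6336 = 45132;  184860 + 45132 = 229992;  708727 + 229992 = 938719;  2320771 + 938719 = 3259490
6336 + 480 = 6816;  45132 + 6816 = 51948;  229992 + 51948 = 281940;  938719 + 281940 = 1220659;  3259490 + 1220659 = 4480149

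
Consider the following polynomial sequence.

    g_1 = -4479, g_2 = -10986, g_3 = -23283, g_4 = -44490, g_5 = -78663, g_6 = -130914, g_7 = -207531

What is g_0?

First differences: -6507  -12297  -21207  -34173  -52251  -76617
Second differences: -5790  -8910  -12966  -18078  -24366
Third differences: -3120  -4056  -5112  -6288
Fourth differences: -936  -1056  -1176
Fifth differences: -120  -120
The fifth differences are constant at -120.
Work back: -936 + 120 = -816;  -3120 + 816 = -2304;  -5790 + 2304 = -3486;  -6507 + 3486 = -3021;  -4479 + 3021 = -1458

-1458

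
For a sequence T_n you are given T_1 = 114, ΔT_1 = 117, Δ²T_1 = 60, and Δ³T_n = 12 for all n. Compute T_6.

1419

Build the table forward from the leading diagonal:
D3: 12, 12, 12, 12, 12, 12
D2: 60, 72, 84, 96, 108, 120
D1: 117, 177, 249, 333, 429, 537
T: 114, 231, 408, 657, 990, 1419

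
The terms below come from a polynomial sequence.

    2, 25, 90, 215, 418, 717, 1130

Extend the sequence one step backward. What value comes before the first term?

Δ: 23  65  125  203  299  413
Δ²: 42  60  78  96  114
Δ³: 18  18  18  18
The third differences are constant at 18.
Work back: 42 − 18 = 24;  23 − 24 = -1;  2 + 1 = 3

3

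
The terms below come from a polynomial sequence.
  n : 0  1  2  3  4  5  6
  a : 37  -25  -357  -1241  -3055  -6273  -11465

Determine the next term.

D1: -62, -332, -884, -1814, -3218, -5192
D2: -270, -552, -930, -1404, -1974
D3: -282, -378, -474, -570
D4: -96, -96, -96
The fourth differences are constant (-96).
-570 − 96 = -666;  -1974 − 666 = -2640;  -5192 − 2640 = -7832;  -11465 − 7832 = -19297

-19297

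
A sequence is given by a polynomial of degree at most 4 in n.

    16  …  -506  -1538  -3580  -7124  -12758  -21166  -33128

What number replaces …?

-88

Using the last 7 terms:
First differences: -1032, -2042, -3544, -5634, -8408, -11962
Second differences: -1010, -1502, -2090, -2774, -3554
Third differences: -492, -588, -684, -780
Fourth differences: -96, -96, -96
Constant fourth difference = -96.
Extend backward: -492 + 96 = -396;  -1010 + 396 = -614;  -1032 + 614 = -418;  -506 + 418 = -88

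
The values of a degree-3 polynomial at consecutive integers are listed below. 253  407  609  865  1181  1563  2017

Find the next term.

2549

First differences: 154  202  256  316  382  454
Second differences: 48  54  60  66  72
Third differences: 6  6  6  6
Constant third difference = 6, so extend:
72 + 6 = 78;  454 + 78 = 532;  2017 + 532 = 2549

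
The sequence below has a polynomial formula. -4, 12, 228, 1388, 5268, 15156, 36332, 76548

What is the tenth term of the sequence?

260348

16, 216, 1160, 3880, 9888, 21176, 40216
200, 944, 2720, 6008, 11288, 19040
744, 1776, 3288, 5280, 7752
1032, 1512, 1992, 2472
480, 480, 480
The fifth differences are constant (480).
2472 + 480 = 2952;  7752 + 2952 = 10704;  19040 + 10704 = 29744;  40216 + 29744 = 69960;  76548 + 69960 = 146508
2952 + 480 = 3432;  10704 + 3432 = 14136;  29744 + 14136 = 43880;  69960 + 43880 = 113840;  146508 + 113840 = 260348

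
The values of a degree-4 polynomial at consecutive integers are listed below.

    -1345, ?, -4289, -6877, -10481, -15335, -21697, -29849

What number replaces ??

Using the last 6 terms:
First differences: -2588  -3604  -4854  -6362  -8152
Second differences: -1016  -1250  -1508  -1790
Third differences: -234  -258  -282
Fourth differences: -24  -24
Constant fourth difference = -24.
Extend backward: -234 + 24 = -210;  -1016 + 210 = -806;  -2588 + 806 = -1782;  -4289 + 1782 = -2507

-2507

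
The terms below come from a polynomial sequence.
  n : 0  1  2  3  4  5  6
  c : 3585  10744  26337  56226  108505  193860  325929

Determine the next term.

521662

7159, 15593, 29889, 52279, 85355, 132069
8434, 14296, 22390, 33076, 46714
5862, 8094, 10686, 13638
2232, 2592, 2952
360, 360
Constant fifth difference = 360, so extend:
2952 + 360 = 3312;  13638 + 3312 = 16950;  46714 + 16950 = 63664;  132069 + 63664 = 195733;  325929 + 195733 = 521662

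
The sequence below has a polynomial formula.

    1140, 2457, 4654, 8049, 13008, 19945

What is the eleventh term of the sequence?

D1: 1317, 2197, 3395, 4959, 6937
D2: 880, 1198, 1564, 1978
D3: 318, 366, 414
D4: 48, 48
The fourth differences are constant (48).
414 + 48 = 462;  1978 + 462 = 2440;  6937 + 2440 = 9377;  19945 + 9377 = 29322
462 + 48 = 510;  2440 + 510 = 2950;  9377 + 2950 = 12327;  29322 + 12327 = 41649
510 + 48 = 558;  2950 + 558 = 3508;  12327 + 3508 = 15835;  41649 + 15835 = 57484
558 + 48 = 606;  3508 + 606 = 4114;  15835 + 4114 = 19949;  57484 + 19949 = 77433
606 + 48 = 654;  4114 + 654 = 4768;  19949 + 4768 = 24717;  77433 + 24717 = 102150

102150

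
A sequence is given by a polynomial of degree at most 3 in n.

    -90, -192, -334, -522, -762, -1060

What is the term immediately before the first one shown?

-22

Δ: -102, -142, -188, -240, -298
Δ²: -40, -46, -52, -58
Δ³: -6, -6, -6
The third differences are constant at -6.
Work back: -40 + 6 = -34;  -102 + 34 = -68;  -90 + 68 = -22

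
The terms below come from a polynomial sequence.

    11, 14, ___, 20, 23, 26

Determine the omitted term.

17

Using the last 3 terms:
D1: 3  3
Constant first difference = 3.
Extend backward: 20 − 3 = 17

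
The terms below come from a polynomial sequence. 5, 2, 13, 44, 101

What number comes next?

190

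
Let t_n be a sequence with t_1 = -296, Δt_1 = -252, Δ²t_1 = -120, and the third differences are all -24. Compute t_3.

-920

Build the table forward from the leading diagonal:
Δ³: -24, -24, -24
Δ²: -120, -144, -168
Δ: -252, -372, -516
t: -296, -548, -920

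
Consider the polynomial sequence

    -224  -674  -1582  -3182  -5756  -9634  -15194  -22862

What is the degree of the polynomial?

4

D1: -450, -908, -1600, -2574, -3878, -5560, -7668
D2: -458, -692, -974, -1304, -1682, -2108
D3: -234, -282, -330, -378, -426
D4: -48, -48, -48, -48
The fourth differences are constant, so the polynomial has degree 4.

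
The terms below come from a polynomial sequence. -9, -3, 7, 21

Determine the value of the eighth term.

Δ: 6 , 10 , 14
Δ²: 4 , 4
The second differences are constant (4).
14 + 4 = 18;  21 + 18 = 39
18 + 4 = 22;  39 + 22 = 61
22 + 4 = 26;  61 + 26 = 87
26 + 4 = 30;  87 + 30 = 117

117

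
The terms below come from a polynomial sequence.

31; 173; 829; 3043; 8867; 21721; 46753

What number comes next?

142  656  2214  5824  12854  25032
514  1558  3610  7030  12178
1044  2052  3420  5148
1008  1368  1728
360  360
The fifth differences are constant (360).
1728 + 360 = 2088;  5148 + 2088 = 7236;  12178 + 7236 = 19414;  25032 + 19414 = 44446;  46753 + 44446 = 91199

91199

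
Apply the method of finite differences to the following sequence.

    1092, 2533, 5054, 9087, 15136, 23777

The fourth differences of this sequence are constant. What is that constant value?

72

First differences: 1441, 2521, 4033, 6049, 8641
Second differences: 1080, 1512, 2016, 2592
Third differences: 432, 504, 576
Fourth differences: 72, 72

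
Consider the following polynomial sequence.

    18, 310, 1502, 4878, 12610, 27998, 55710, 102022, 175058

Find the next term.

285030

292, 1192, 3376, 7732, 15388, 27712, 46312, 73036
900, 2184, 4356, 7656, 12324, 18600, 26724
1284, 2172, 3300, 4668, 6276, 8124
888, 1128, 1368, 1608, 1848
240, 240, 240, 240
Constant fifth difference = 240, so extend:
1848 + 240 = 2088;  8124 + 2088 = 10212;  26724 + 10212 = 36936;  73036 + 36936 = 109972;  175058 + 109972 = 285030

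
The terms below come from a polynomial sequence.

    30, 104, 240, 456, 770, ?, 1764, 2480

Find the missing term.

1200

Using the first 5 terms:
74, 136, 216, 314
62, 80, 98
18, 18
Constant third difference = 18.
Extend forward: 98 + 18 = 116;  314 + 116 = 430;  770 + 430 = 1200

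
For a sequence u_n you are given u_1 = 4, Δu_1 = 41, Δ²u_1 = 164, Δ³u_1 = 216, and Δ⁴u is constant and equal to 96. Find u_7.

8470

Build the table forward from the leading diagonal:
Fourth differences: 96, 96, 96, 96, 96, 96, 96
Third differences: 216, 312, 408, 504, 600, 696, 792
Second differences: 164, 380, 692, 1100, 1604, 2204, 2900
First differences: 41, 205, 585, 1277, 2377, 3981, 6185
u: 4, 45, 250, 835, 2112, 4489, 8470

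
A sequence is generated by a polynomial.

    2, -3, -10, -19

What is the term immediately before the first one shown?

5

Δ: -5, -7, -9
Δ²: -2, -2
The second differences are constant at -2.
Work back: -5 + 2 = -3;  2 + 3 = 5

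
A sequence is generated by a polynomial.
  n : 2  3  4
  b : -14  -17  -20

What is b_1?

First differences: -3, -3
The first differences are constant at -3.
Work back: -14 + 3 = -11

-11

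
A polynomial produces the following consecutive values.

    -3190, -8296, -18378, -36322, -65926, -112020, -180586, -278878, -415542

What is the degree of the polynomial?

-5106, -10082, -17944, -29604, -46094, -68566, -98292, -136664
-4976, -7862, -11660, -16490, -22472, -29726, -38372
-2886, -3798, -4830, -5982, -7254, -8646
-912, -1032, -1152, -1272, -1392
-120, -120, -120, -120
The fifth differences are constant, so the polynomial has degree 5.

5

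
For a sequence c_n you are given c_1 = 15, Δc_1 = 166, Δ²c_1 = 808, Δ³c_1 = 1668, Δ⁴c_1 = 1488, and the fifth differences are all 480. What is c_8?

138685

Build the table forward from the leading diagonal:
Fifth differences: 480  480  480  480  480  480  480  480
Fourth differences: 1488  1968  2448  2928  3408  3888  4368  4848
Third differences: 1668  3156  5124  7572  10500  13908  17796  22164
Second differences: 808  2476  5632  10756  18328  28828  42736  60532
First differences: 166  974  3450  9082  19838  38166  66994  109730
c: 15  181  1155  4605  13687  33525  71691  138685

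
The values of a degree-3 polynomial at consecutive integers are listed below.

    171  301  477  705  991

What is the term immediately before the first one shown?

D1: 130, 176, 228, 286
D2: 46, 52, 58
D3: 6, 6
The third differences are constant at 6.
Work back: 46 − 6 = 40;  130 − 40 = 90;  171 − 90 = 81

81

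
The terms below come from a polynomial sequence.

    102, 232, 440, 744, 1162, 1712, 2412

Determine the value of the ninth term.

4334

130, 208, 304, 418, 550, 700
78, 96, 114, 132, 150
18, 18, 18, 18
Third differences constant at 18.
150 + 18 = 168;  700 + 168 = 868;  2412 + 868 = 3280
168 + 18 = 186;  868 + 186 = 1054;  3280 + 1054 = 4334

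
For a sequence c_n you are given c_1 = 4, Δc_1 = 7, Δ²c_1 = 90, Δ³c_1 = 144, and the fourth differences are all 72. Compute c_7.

5356

Build the table forward from the leading diagonal:
Fourth differences: 72, 72, 72, 72, 72, 72, 72
Third differences: 144, 216, 288, 360, 432, 504, 576
Second differences: 90, 234, 450, 738, 1098, 1530, 2034
First differences: 7, 97, 331, 781, 1519, 2617, 4147
c: 4, 11, 108, 439, 1220, 2739, 5356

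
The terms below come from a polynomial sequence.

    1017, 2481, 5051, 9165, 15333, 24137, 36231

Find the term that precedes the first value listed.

293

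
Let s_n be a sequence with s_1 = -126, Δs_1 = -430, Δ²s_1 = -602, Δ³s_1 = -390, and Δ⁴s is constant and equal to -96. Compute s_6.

-12676

Build the table forward from the leading diagonal:
D4: -96  -96  -96  -96  -96  -96
D3: -390  -486  -582  -678  -774  -870
D2: -602  -992  -1478  -2060  -2738  -3512
D1: -430  -1032  -2024  -3502  -5562  -8300
s: -126  -556  -1588  -3612  -7114  -12676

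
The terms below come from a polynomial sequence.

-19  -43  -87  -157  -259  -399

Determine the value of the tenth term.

D1: -24  -44  -70  -102  -140
D2: -20  -26  -32  -38
D3: -6  -6  -6
Third differences constant at -6.
-38 − 6 = -44;  -140 − 44 = -184;  -399 − 184 = -583
-44 − 6 = -50;  -184 − 50 = -234;  -583 − 234 = -817
-50 − 6 = -56;  -234 − 56 = -290;  -817 − 290 = -1107
-56 − 6 = -62;  -290 − 62 = -352;  -1107 − 352 = -1459

-1459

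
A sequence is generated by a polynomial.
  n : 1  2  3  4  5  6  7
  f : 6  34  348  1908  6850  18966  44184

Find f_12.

28, 314, 1560, 4942, 12116, 25218
286, 1246, 3382, 7174, 13102
960, 2136, 3792, 5928
1176, 1656, 2136
480, 480
Fifth differences constant at 480.
2136 + 480 = 2616;  5928 + 2616 = 8544;  13102 + 8544 = 21646;  25218 + 21646 = 46864;  44184 + 46864 = 91048
2616 + 480 = 3096;  8544 + 3096 = 11640;  21646 + 11640 = 33286;  46864 + 33286 = 80150;  91048 + 80150 = 171198
3096 + 480 = 3576;  11640 + 3576 = 15216;  33286 + 15216 = 48502;  80150 + 48502 = 128652;  171198 + 128652 = 299850
3576 + 480 = 4056;  15216 + 4056 = 19272;  48502 + 19272 = 67774;  128652 + 67774 = 196426;  299850 + 196426 = 496276
4056 + 480 = 4536;  19272 + 4536 = 23808;  67774 + 23808 = 91582;  196426 + 91582 = 288008;  496276 + 288008 = 784284

784284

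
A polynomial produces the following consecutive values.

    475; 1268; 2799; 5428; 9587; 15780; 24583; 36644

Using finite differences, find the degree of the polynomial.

4

D1: 793, 1531, 2629, 4159, 6193, 8803, 12061
D2: 738, 1098, 1530, 2034, 2610, 3258
D3: 360, 432, 504, 576, 648
D4: 72, 72, 72, 72
The fourth differences are constant, so the polynomial has degree 4.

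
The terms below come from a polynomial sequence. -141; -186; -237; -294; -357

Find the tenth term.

-45  -51  -57  -63
-6  -6  -6
Second differences constant at -6.
-63 − 6 = -69;  -357 − 69 = -426
-69 − 6 = -75;  -426 − 75 = -501
-75 − 6 = -81;  -501 − 81 = -582
-81 − 6 = -87;  -582 − 87 = -669
-87 − 6 = -93;  -669 − 93 = -762

-762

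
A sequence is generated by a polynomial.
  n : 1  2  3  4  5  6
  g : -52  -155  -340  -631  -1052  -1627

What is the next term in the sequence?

Δ: -103, -185, -291, -421, -575
Δ²: -82, -106, -130, -154
Δ³: -24, -24, -24
Constant third difference = -24, so extend:
-154 − 24 = -178;  -575 − 178 = -753;  -1627 − 753 = -2380

-2380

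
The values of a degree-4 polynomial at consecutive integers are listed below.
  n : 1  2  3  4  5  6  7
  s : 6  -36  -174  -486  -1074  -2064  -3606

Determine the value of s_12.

D1: -42 , -138 , -312 , -588 , -990 , -1542
D2: -96 , -174 , -276 , -402 , -552
D3: -78 , -102 , -126 , -150
D4: -24 , -24 , -24
The fourth differences are constant (-24).
-150 − 24 = -174;  -552 − 174 = -726;  -1542 − 726 = -2268;  -3606 − 2268 = -5874
-174 − 24 = -198;  -726 − 198 = -924;  -2268 − 924 = -3192;  -5874 − 3192 = -9066
-198 − 24 = -222;  -924 − 222 = -1146;  -3192 − 1146 = -4338;  -9066 − 4338 = -13404
-222 − 24 = -246;  -1146 − 246 = -1392;  -4338 − 1392 = -5730;  -13404 − 5730 = -19134
-246 − 24 = -270;  -1392 − 270 = -1662;  -5730 − 1662 = -7392;  -19134 − 7392 = -26526

-26526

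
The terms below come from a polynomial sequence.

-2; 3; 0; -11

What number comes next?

-30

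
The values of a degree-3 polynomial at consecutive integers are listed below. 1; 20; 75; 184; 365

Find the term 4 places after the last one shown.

First differences: 19, 55, 109, 181
Second differences: 36, 54, 72
Third differences: 18, 18
Constant third difference = 18, so extend:
72 + 18 = 90;  181 + 90 = 271;  365 + 271 = 636
90 + 18 = 108;  271 + 108 = 379;  636 + 379 = 1015
108 + 18 = 126;  379 + 126 = 505;  1015 + 505 = 1520
126 + 18 = 144;  505 + 144 = 649;  1520 + 649 = 2169

2169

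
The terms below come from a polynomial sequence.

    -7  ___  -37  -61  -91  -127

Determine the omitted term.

Using the last 4 terms:
First differences: -24  -30  -36
Second differences: -6  -6
Constant second difference = -6.
Extend backward: -24 + 6 = -18;  -37 + 18 = -19

-19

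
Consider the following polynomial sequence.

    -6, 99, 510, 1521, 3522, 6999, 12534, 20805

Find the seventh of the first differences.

8271

First differences: 105, 411, 1011, 2001, 3477, 5535, 8271
Second differences: 306, 600, 990, 1476, 2058, 2736
Third differences: 294, 390, 486, 582, 678
Fourth differences: 96, 96, 96, 96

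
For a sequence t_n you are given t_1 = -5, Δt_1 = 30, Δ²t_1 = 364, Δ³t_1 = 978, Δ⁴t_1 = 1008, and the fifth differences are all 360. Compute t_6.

18965

Build the table forward from the leading diagonal:
Fifth differences: 360, 360, 360, 360, 360, 360
Fourth differences: 1008, 1368, 1728, 2088, 2448, 2808
Third differences: 978, 1986, 3354, 5082, 7170, 9618
Second differences: 364, 1342, 3328, 6682, 11764, 18934
First differences: 30, 394, 1736, 5064, 11746, 23510
t: -5, 25, 419, 2155, 7219, 18965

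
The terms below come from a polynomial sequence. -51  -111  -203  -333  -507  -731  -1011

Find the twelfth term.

-3461

Δ: -60, -92, -130, -174, -224, -280
Δ²: -32, -38, -44, -50, -56
Δ³: -6, -6, -6, -6
Constant third difference = -6, so extend:
-56 − 6 = -62;  -280 − 62 = -342;  -1011 − 342 = -1353
-62 − 6 = -68;  -342 − 68 = -410;  -1353 − 410 = -1763
-68 − 6 = -74;  -410 − 74 = -484;  -1763 − 484 = -2247
-74 − 6 = -80;  -484 − 80 = -564;  -2247 − 564 = -2811
-80 − 6 = -86;  -564 − 86 = -650;  -2811 − 650 = -3461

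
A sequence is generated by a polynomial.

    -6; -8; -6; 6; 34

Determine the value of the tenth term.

First differences: -2, 2, 12, 28
Second differences: 4, 10, 16
Third differences: 6, 6
Constant third difference = 6, so extend:
16 + 6 = 22;  28 + 22 = 50;  34 + 50 = 84
22 + 6 = 28;  50 + 28 = 78;  84 + 78 = 162
28 + 6 = 34;  78 + 34 = 112;  162 + 112 = 274
34 + 6 = 40;  112 + 40 = 152;  274 + 152 = 426
40 + 6 = 46;  152 + 46 = 198;  426 + 198 = 624

624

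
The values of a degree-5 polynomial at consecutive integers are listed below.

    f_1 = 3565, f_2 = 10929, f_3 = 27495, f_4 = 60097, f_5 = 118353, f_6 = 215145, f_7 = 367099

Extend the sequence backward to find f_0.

873

7364, 16566, 32602, 58256, 96792, 151954
9202, 16036, 25654, 38536, 55162
6834, 9618, 12882, 16626
2784, 3264, 3744
480, 480
The fifth differences are constant at 480.
Work back: 2784 − 480 = 2304;  6834 − 2304 = 4530;  9202 − 4530 = 4672;  7364 − 4672 = 2692;  3565 − 2692 = 873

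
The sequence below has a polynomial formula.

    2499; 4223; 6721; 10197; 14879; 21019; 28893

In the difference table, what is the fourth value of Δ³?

D1: 1724, 2498, 3476, 4682, 6140, 7874
D2: 774, 978, 1206, 1458, 1734
D3: 204, 228, 252, 276
D4: 24, 24, 24

276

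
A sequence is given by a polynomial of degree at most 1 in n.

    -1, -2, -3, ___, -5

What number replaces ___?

Using the first 3 terms:
D1: -1, -1
Constant first difference = -1.
Extend forward: -3 − 1 = -4

-4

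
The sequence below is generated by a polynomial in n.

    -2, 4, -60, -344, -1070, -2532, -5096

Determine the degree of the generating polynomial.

4

First differences: 6, -64, -284, -726, -1462, -2564
Second differences: -70, -220, -442, -736, -1102
Third differences: -150, -222, -294, -366
Fourth differences: -72, -72, -72
The fourth differences are constant, so the polynomial has degree 4.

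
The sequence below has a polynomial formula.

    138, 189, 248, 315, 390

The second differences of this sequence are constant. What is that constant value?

D1: 51, 59, 67, 75
D2: 8, 8, 8

8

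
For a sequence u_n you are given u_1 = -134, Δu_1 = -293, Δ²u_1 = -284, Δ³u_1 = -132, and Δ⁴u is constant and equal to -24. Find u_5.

Build the table forward from the leading diagonal:
D4: -24  -24  -24  -24  -24
D3: -132  -156  -180  -204  -228
D2: -284  -416  -572  -752  -956
D1: -293  -577  -993  -1565  -2317
u: -134  -427  -1004  -1997  -3562

-3562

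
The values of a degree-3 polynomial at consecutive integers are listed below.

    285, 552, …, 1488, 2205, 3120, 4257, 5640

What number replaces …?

945

Using the last 5 terms:
D1: 717  915  1137  1383
D2: 198  222  246
D3: 24  24
Constant third difference = 24.
Extend backward: 198 − 24 = 174;  717 − 174 = 543;  1488 − 543 = 945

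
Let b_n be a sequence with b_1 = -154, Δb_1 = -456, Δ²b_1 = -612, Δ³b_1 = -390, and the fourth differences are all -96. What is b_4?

Build the table forward from the leading diagonal:
Δ⁴: -96  -96  -96  -96
Δ³: -390  -486  -582  -678
Δ²: -612  -1002  -1488  -2070
Δ: -456  -1068  -2070  -3558
b: -154  -610  -1678  -3748

-3748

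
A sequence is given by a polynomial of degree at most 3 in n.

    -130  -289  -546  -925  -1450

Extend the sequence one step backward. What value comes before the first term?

-45

First differences: -159  -257  -379  -525
Second differences: -98  -122  -146
Third differences: -24  -24
The third differences are constant at -24.
Work back: -98 + 24 = -74;  -159 + 74 = -85;  -130 + 85 = -45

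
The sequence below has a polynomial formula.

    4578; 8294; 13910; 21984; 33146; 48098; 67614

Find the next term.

92540

First differences: 3716, 5616, 8074, 11162, 14952, 19516
Second differences: 1900, 2458, 3088, 3790, 4564
Third differences: 558, 630, 702, 774
Fourth differences: 72, 72, 72
The fourth differences are constant (72).
774 + 72 = 846;  4564 + 846 = 5410;  19516 + 5410 = 24926;  67614 + 24926 = 92540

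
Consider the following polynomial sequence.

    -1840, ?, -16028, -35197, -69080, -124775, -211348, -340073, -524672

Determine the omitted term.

Using the last 7 terms:
Δ: -19169, -33883, -55695, -86573, -128725, -184599
Δ²: -14714, -21812, -30878, -42152, -55874
Δ³: -7098, -9066, -11274, -13722
Δ⁴: -1968, -2208, -2448
Δ⁵: -240, -240
Constant fifth difference = -240.
Extend backward: -1968 + 240 = -1728;  -7098 + 1728 = -5370;  -14714 + 5370 = -9344;  -19169 + 9344 = -9825;  -16028 + 9825 = -6203

-6203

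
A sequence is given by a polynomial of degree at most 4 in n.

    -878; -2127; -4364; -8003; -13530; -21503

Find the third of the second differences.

-1888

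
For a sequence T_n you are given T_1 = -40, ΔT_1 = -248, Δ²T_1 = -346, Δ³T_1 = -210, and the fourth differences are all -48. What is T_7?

Build the table forward from the leading diagonal:
Δ⁴: -48, -48, -48, -48, -48, -48, -48
Δ³: -210, -258, -306, -354, -402, -450, -498
Δ²: -346, -556, -814, -1120, -1474, -1876, -2326
Δ: -248, -594, -1150, -1964, -3084, -4558, -6434
T: -40, -288, -882, -2032, -3996, -7080, -11638

-11638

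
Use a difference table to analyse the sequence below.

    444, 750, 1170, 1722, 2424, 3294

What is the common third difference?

18

First differences: 306, 420, 552, 702, 870
Second differences: 114, 132, 150, 168
Third differences: 18, 18, 18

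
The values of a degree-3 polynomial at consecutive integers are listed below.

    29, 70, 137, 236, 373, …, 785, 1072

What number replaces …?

554

Using the first 5 terms:
Δ: 41  67  99  137
Δ²: 26  32  38
Δ³: 6  6
Constant third difference = 6.
Extend forward: 38 + 6 = 44;  137 + 44 = 181;  373 + 181 = 554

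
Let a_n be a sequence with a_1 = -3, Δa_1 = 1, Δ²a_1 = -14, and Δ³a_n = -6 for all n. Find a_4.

-48

Build the table forward from the leading diagonal:
Δ³: -6  -6  -6  -6
Δ²: -14  -20  -26  -32
Δ: 1  -13  -33  -59
a: -3  -2  -15  -48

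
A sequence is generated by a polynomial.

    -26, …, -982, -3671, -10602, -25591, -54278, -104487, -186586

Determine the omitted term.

Using the last 7 terms:
Δ: -2689  -6931  -14989  -28687  -50209  -82099
Δ²: -4242  -8058  -13698  -21522  -31890
Δ³: -3816  -5640  -7824  -10368
Δ⁴: -1824  -2184  -2544
Δ⁵: -360  -360
Constant fifth difference = -360.
Extend backward: -1824 + 360 = -1464;  -3816 + 1464 = -2352;  -4242 + 2352 = -1890;  -2689 + 1890 = -799;  -982 + 799 = -183

-183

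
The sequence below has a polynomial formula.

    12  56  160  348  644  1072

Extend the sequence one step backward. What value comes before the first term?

Δ: 44, 104, 188, 296, 428
Δ²: 60, 84, 108, 132
Δ³: 24, 24, 24
The third differences are constant at 24.
Work back: 60 − 24 = 36;  44 − 36 = 8;  12 − 8 = 4

4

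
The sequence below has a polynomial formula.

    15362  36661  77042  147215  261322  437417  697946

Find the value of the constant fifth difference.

480

First differences: 21299, 40381, 70173, 114107, 176095, 260529
Second differences: 19082, 29792, 43934, 61988, 84434
Third differences: 10710, 14142, 18054, 22446
Fourth differences: 3432, 3912, 4392
Fifth differences: 480, 480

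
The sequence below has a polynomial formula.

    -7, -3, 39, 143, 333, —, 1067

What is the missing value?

Using the first 5 terms:
Δ: 4  42  104  190
Δ²: 38  62  86
Δ³: 24  24
Constant third difference = 24.
Extend forward: 86 + 24 = 110;  190 + 110 = 300;  333 + 300 = 633

633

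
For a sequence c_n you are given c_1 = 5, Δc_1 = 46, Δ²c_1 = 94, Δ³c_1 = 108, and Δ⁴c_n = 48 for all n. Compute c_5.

1233

Build the table forward from the leading diagonal:
Fourth differences: 48, 48, 48, 48, 48
Third differences: 108, 156, 204, 252, 300
Second differences: 94, 202, 358, 562, 814
First differences: 46, 140, 342, 700, 1262
c: 5, 51, 191, 533, 1233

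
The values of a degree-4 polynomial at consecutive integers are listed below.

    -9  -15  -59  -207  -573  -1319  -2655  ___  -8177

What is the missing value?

-4839

Using the first 7 terms:
First differences: -6, -44, -148, -366, -746, -1336
Second differences: -38, -104, -218, -380, -590
Third differences: -66, -114, -162, -210
Fourth differences: -48, -48, -48
Constant fourth difference = -48.
Extend forward: -210 − 48 = -258;  -590 − 258 = -848;  -1336 − 848 = -2184;  -2655 − 2184 = -4839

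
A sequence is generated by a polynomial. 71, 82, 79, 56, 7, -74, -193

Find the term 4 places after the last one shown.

Δ: 11, -3, -23, -49, -81, -119
Δ²: -14, -20, -26, -32, -38
Δ³: -6, -6, -6, -6
Third differences constant at -6.
-38 − 6 = -44;  -119 − 44 = -163;  -193 − 163 = -356
-44 − 6 = -50;  -163 − 50 = -213;  -356 − 213 = -569
-50 − 6 = -56;  -213 − 56 = -269;  -569 − 269 = -838
-56 − 6 = -62;  -269 − 62 = -331;  -838 − 331 = -1169

-1169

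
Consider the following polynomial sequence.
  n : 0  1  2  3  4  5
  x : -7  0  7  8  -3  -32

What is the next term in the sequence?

Δ: 7, 7, 1, -11, -29
Δ²: 0, -6, -12, -18
Δ³: -6, -6, -6
The third differences are constant (-6).
-18 − 6 = -24;  -29 − 24 = -53;  -32 − 53 = -85

-85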